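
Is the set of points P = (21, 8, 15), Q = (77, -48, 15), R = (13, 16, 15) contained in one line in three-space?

Yes

PQ = (56, -56, 0), PR = (-8, 8, 0).
PQ × PR = (0, 0, 0).
The cross product vanishes, so the three points are collinear.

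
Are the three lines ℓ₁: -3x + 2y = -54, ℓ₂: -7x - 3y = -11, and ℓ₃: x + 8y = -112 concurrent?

Intersecting ℓ₁ and ℓ₂: solving the 2×2 system gives (x, y) = (8, -15).
Substitute into ℓ₃: (1)(8) + (8)(-15) = -112.
This equals -112, so (8, -15) lies on all three lines and they are concurrent.

Yes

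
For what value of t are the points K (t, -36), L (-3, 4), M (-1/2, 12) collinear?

The three points are collinear iff det[KL; KM] = 0.
This determinant is linear in t: (-8)t + (-124) = 0, so t = -31/2.

-31/2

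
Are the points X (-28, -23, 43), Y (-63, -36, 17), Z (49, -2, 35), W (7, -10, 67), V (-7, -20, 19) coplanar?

The plane through X, Y, Z has normal n = XY × XZ = (650, -2282, 266) and equation n·P = 45724.
Checking the remaining points: n·W = 45192, n·V = 46144.
Since n·W = 45192 ≠ 45724, W is off the plane and the points are not all coplanar.

No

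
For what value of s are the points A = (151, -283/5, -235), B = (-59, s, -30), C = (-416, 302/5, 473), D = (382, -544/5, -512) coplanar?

Coplanarity ⇔ det[AB; AC; AD] = 0.
Expanding, this is linear in s: (6489)s + (-304983/5) = 0.
So s = 47/5.

47/5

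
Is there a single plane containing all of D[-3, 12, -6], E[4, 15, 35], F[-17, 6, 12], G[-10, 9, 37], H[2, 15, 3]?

No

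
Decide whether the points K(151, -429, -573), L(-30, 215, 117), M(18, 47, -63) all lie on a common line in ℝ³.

No

KL = (-181, 644, 690), KM = (-133, 476, 510).
Comparing components 3 and 1: (690)(-133) − (-181)(510) = 540 ≠ 0, so KL and KM are not parallel and the points are not collinear.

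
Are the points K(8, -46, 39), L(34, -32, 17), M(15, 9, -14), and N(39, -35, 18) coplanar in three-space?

Yes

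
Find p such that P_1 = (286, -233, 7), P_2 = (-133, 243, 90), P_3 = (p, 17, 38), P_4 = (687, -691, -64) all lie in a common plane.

69

Normal to plane P_1P_2P_4: n = (4218, 3534, 1026); plane equation n·P = 390108.
Requiring n·P_3 = 390108: (4218)p + (99066) = 390108.
So p = 69.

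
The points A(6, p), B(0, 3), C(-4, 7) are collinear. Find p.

The three points are collinear iff det[AB; AC] = 0.
This determinant is linear in p: (-4)p + (-12) = 0, so p = -3.

-3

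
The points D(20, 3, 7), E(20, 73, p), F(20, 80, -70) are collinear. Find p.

-63

Collinearity requires DE × DF = 0; each component is linear in p.
The x-component gives (-77)p + (-4851) = 0, so p = -63.
The remaining components then also vanish.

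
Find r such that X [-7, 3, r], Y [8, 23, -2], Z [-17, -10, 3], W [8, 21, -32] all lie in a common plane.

-2

Coplanarity ⇔ det[XY; XZ; XW] = 0.
Expanding, this is linear in r: (-50)r + (-100) = 0.
So r = -2.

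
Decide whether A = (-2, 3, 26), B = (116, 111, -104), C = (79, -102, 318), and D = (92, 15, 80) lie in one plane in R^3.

Yes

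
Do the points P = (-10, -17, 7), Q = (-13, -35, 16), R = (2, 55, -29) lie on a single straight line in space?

Yes

PQ = (-3, -18, 9), PR = (12, 72, -36).
PQ × PR = (0, 0, 0).
The cross product vanishes, so the three points are collinear.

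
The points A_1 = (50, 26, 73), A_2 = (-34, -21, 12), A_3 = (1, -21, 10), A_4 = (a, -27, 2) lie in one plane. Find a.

Coplanarity ⇔ det[A_1A_2; A_1A_3; A_1A_4] = 0.
Expanding, this is linear in a: (94)a + (564) = 0.
So a = -6.

-6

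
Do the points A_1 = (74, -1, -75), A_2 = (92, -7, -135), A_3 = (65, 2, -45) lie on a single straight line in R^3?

A_1A_2 = (18, -6, -60), A_1A_3 = (-9, 3, 30).
Each component of A_1A_3 is -1/2 times the corresponding component of A_1A_2, so A_1A_3 = -1/2·A_1A_2 and the points are collinear.

Yes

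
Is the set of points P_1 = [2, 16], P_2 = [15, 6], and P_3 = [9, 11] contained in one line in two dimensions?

P_1P_2 = (13, -10), P_1P_3 = (7, -5).
Twice the signed area of △P_1P_2P_3 is (13)(-5) − (-10)(7) = 5.
The area is nonzero, so the three points are not collinear.

No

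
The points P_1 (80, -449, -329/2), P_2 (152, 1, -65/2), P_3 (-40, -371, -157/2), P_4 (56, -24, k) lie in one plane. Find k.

Coplanarity ⇔ det[P_1P_2; P_1P_3; P_1P_4] = 0.
Expanding, this is linear in k: (59616)k + (-238464) = 0.
So k = 4.

4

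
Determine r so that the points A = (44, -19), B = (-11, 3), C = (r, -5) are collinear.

9

Collinearity: (C − A) must be parallel to (B − A) = (-55, 22).
Cross-multiplying the components: (r − 44)·(22) = (14)·(-55).
Solving gives r = 9.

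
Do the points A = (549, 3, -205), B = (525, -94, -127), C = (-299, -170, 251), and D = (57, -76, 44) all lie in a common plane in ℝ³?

No

With A as base: AB = (-24, -97, 78), AC = (-848, -173, 456), AD = (-492, -79, 249).
AC × AD = (-7053, -13200, -18124).
AB · (AC × AD) = 36000.
Since 36000 ≠ 0, the four points are not coplanar.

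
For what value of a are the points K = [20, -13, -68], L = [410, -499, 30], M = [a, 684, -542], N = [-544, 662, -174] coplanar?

Coplanarity ⇔ det[KL; KM; KN] = 0.
Expanding, this is linear in a: (14634)a + (4273128) = 0.
So a = -292.

-292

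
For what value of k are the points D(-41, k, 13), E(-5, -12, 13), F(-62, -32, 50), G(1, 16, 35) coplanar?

-48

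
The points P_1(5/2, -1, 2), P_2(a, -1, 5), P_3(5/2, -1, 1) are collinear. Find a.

5/2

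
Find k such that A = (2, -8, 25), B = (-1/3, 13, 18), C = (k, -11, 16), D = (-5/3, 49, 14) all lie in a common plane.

-1

The points are coplanar iff AB · (AC × AD) = 0.
Expanding, this is linear in k: (-168)k + (-168) = 0.
So k = -1.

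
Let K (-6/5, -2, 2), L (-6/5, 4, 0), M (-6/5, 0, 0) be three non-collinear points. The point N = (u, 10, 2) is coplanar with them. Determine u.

-6/5

Coplanarity requires KL · (KM × KN) = 0.
KL = (0, 6, -2), KM = (0, 2, -2); the triple product is linear in u with coefficient -8 and constant term -48/5.
Setting it to zero: u = -6/5.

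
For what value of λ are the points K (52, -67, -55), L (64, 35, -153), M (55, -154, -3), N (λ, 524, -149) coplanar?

-77

Coplanarity ⇔ det[KL; KM; KN] = 0.
Expanding, this is linear in λ: (-3222)λ + (-248094) = 0.
So λ = -77.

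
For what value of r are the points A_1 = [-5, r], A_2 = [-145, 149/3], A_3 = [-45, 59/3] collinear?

23/3

The three points are collinear iff det[A_1A_2; A_1A_3] = 0.
This determinant is linear in r: (100)r + (-2300/3) = 0, so r = 23/3.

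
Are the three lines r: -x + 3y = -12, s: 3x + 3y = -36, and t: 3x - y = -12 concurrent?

Yes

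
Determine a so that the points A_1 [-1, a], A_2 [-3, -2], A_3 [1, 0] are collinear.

-1

The three points are collinear iff det[A_1A_2; A_1A_3] = 0.
This determinant is linear in a: (4)a + (4) = 0, so a = -1.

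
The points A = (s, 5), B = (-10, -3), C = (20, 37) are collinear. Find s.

-4

The three points are collinear iff det[AB; AC] = 0.
This determinant is linear in s: (-40)s + (-160) = 0, so s = -4.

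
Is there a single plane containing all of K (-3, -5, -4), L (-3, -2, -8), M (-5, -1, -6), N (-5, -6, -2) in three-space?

A normal to the plane through K, L, M is n = KL × KM = (10, 8, 6).
The plane has equation n·P = -94. For N: n·N = -110.
-110 ≠ -94, so N is off the plane.

No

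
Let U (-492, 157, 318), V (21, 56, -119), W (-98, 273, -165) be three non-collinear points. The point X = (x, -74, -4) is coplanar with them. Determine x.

5

A normal to the plane is n = UV × UW = (99475, 75601, 99302).
X lies in the plane iff n · UX = 0.
This gives (99475)x + (-497375) = 0, so x = 5.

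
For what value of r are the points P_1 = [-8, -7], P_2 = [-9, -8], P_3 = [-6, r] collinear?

The three points are collinear iff det[P_1P_2; P_1P_3] = 0.
This determinant is linear in r: (-1)r + (-5) = 0, so r = -5.

-5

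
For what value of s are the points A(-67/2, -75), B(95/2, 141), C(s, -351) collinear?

-137

Collinearity: (C − A) must be parallel to (B − A) = (81, 216).
Cross-multiplying the components: (s − (-67/2))·(216) = (-276)·(81).
Solving gives s = -137.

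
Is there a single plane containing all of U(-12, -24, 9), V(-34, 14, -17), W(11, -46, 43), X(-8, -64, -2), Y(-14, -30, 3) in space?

The plane through U, V, W has normal n = UV × UW = (720, 150, -390) and equation n·P = -15750.
Checking the remaining points: n·X = -14580, n·Y = -15750.
Since n·X = -14580 ≠ -15750, X is off the plane and the points are not all coplanar.

No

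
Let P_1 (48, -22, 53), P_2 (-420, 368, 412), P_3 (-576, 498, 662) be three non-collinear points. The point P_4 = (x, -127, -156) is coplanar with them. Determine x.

Coplanarity requires P_1P_2 · (P_1P_3 × P_1P_4) = 0.
P_1P_2 = (-468, 390, 359), P_1P_3 = (-624, 520, 609); the triple product is linear in x with coefficient 50830 and constant term -8844420.
Setting it to zero: x = 174.

174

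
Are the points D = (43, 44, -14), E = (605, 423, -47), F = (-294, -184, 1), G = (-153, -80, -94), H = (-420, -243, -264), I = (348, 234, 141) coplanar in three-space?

The plane through D, E, F has normal n = DE × DF = (-1839, 2691, -413) and equation n·P = 45109.
Checking the remaining points: n·G = 104909, n·H = 227499, n·I = -68511.
Since n·G = 104909 ≠ 45109, G is off the plane and the points are not all coplanar.

No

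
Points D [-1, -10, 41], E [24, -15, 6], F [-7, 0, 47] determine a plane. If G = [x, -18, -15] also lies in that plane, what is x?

Coplanarity requires DE · (DF × DG) = 0.
DE = (25, -5, -35), DF = (-6, 10, 6); the triple product is linear in x with coefficient 320 and constant term -12480.
Setting it to zero: x = 39.

39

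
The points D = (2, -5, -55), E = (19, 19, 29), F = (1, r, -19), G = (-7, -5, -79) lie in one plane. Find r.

Coplanarity ⇔ det[DE; DF; DG] = 0.
Expanding, this is linear in r: (348)r + (-6612) = 0.
So r = 19.

19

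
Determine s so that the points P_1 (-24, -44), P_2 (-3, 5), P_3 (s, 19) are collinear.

Collinearity: (P_3 − P_1) must be parallel to (P_2 − P_1) = (21, 49).
Cross-multiplying the components: (s − (-24))·(49) = (63)·(21).
Solving gives s = 3.

3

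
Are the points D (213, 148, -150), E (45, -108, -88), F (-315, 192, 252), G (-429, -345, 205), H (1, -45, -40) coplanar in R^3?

No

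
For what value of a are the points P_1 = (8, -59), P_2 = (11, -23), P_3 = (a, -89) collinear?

The three points are collinear iff det[P_1P_2; P_1P_3] = 0.
This determinant is linear in a: (-36)a + (198) = 0, so a = 11/2.

11/2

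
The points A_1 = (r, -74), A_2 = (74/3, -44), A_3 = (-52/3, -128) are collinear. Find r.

Collinearity: (A_1 − A_2) must be parallel to (A_3 − A_2) = (-42, -84).
Cross-multiplying the components: (r − 74/3)·(-84) = (-30)·(-42).
Solving gives r = 29/3.

29/3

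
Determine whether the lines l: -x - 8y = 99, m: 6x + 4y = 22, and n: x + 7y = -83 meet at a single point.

No

The three lines meet at one point iff the augmented coefficient matrix [aᵢ bᵢ cᵢ] has rank < 3, i.e. its determinant vanishes.
Here the determinant is 88.
Nonzero, so no common point exists.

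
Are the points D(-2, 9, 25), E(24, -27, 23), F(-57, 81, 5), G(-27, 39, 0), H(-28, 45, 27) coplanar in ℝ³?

The plane through D, E, F has normal n = DE × DF = (864, 630, -108) and equation n·P = 1242.
Checking the remaining points: n·G = 1242, n·H = 1242.
All equal 1242, so all 5 points lie in one plane.

Yes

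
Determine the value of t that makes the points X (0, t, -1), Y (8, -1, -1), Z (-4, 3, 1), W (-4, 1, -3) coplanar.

1

Coplanarity ⇔ det[XY; XZ; XW] = 0.
Expanding, this is linear in t: (48)t + (-48) = 0.
So t = 1.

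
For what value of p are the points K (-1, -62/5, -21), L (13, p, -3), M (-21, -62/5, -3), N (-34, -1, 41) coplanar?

-8/5

Normal to plane KMN: n = (-1026/5, 646, -228); plane equation n·P = -15086/5.
Requiring n·L = -15086/5: (646)p + (-9918/5) = -15086/5.
So p = -8/5.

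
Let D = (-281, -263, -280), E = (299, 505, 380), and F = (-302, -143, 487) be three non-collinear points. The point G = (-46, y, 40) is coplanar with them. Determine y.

Coplanarity requires DE · (DF × DG) = 0.
DE = (580, 768, 660), DF = (-21, 120, 767); the triple product is linear in y with coefficient -458720 and constant term 26605760.
Setting it to zero: y = 58.

58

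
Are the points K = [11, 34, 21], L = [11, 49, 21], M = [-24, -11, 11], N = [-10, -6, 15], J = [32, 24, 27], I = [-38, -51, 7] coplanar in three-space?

Yes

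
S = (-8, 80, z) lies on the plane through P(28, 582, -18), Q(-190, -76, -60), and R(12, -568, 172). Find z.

44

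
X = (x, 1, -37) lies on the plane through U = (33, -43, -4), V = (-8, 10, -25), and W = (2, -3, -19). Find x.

0

Coplanarity requires UV · (UW × UX) = 0.
UV = (-41, 53, -21), UW = (-31, 40, -15); the triple product is linear in x with coefficient 45 and constant term 0.
Setting it to zero: x = 0.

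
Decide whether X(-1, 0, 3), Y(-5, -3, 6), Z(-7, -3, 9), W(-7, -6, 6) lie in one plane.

The four points are coplanar iff the 3×3 determinant with rows XY, XZ, XW is zero.
Rows: (-4, -3, 3), (-6, -3, 6), (-6, -6, 3).
Expanding along the first row: (-4)(27) − (-3)(18) + (3)(18) = 0.
Zero determinant ⇒ coplanar.

Yes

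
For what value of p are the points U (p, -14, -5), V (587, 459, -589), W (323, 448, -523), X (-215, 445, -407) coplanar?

The points are coplanar iff UV · (UW × UX) = 0.
Expanding, this is linear in p: (1078)p + (50666) = 0.
So p = -47.

-47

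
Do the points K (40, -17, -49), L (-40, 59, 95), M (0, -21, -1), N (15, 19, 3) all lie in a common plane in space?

Yes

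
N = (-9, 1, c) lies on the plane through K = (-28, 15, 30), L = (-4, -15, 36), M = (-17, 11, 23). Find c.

The plane through K, L, M has equation 234x + 234y + 234z = 3978.
Substituting N: (234)c + (-1872) = 3978, so c = 25.

25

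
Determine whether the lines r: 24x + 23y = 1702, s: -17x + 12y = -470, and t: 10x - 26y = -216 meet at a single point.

Yes

The three lines meet at one point iff the augmented coefficient matrix [aᵢ bᵢ cᵢ] has rank < 3, i.e. its determinant vanishes.
Here the determinant is 0.
It vanishes, so the lines are concurrent at (46, 26).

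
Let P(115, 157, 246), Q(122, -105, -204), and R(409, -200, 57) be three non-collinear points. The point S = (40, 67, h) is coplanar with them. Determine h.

A normal to the plane is n = PQ × PR = (-111132, -130977, 74529).
S lies in the plane iff n · PS = 0.
This gives (74529)h + (1788696) = 0, so h = -24.

-24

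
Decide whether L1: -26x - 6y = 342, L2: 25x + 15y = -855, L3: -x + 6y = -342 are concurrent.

Yes

The three lines meet at one point iff the augmented coefficient matrix [aᵢ bᵢ cᵢ] has rank < 3, i.e. its determinant vanishes.
Here the determinant is 0.
It vanishes, so the lines are concurrent at (0, -57).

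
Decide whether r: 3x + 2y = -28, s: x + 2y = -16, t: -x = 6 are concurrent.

Lines aᵢx + bᵢy = cᵢ with pairwise distinct directions are concurrent exactly when det[aᵢ bᵢ cᵢ] = 0.
Here the determinant is 0.
It vanishes, so the lines are concurrent at (-6, -5).

Yes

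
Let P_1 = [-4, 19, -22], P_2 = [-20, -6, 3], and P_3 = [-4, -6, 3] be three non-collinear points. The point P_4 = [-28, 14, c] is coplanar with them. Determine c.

-17

The plane through P_1, P_2, P_3 has equation 400y + 400z = -1200.
Substituting P_4: (400)c + (5600) = -1200, so c = -17.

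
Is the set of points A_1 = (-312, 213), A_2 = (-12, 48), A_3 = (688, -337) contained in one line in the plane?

Yes

A_1A_2 = (300, -165), A_1A_3 = (1000, -550).
Checking proportionality: A_1A_3 = 10/3·A_1A_2, so the vectors are parallel and the points are collinear.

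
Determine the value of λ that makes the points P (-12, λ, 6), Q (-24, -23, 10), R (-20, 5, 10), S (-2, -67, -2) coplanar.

-5

Coplanarity ⇔ det[PQ; PR; PS] = 0.
Expanding, this is linear in λ: (-48)λ + (-240) = 0.
So λ = -5.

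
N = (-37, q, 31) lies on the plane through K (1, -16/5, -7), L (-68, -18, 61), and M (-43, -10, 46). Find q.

Coplanarity requires KL · (KM × KN) = 0.
KL = (-69, -74/5, 68), KM = (-44, -34/5, 53); the triple product is linear in q with coefficient 665 and constant term 7448.
Setting it to zero: q = -56/5.

-56/5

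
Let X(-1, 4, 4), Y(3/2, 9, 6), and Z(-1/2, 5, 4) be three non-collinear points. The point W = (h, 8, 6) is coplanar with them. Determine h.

The plane through X, Y, Z has equation −2x + 1y = 6.
Substituting W: (-2)h + (8) = 6, so h = 1.

1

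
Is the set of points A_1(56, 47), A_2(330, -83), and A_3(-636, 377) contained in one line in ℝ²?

No

A_1A_2 = (274, -130), A_1A_3 = (-692, 330).
If collinear, A_1A_3 would be a scalar multiple of A_1A_2. But (274)·(330) ≠ (-130)·(-692) (difference 460), so they are not parallel; the points are not collinear.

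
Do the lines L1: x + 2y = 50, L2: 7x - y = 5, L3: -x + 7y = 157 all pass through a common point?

Yes

Intersecting L1 and L2: solving the 2×2 system gives (x, y) = (4, 23).
Substitute into L3: (-1)(4) + (7)(23) = 157.
This equals 157, so (4, 23) lies on all three lines and they are concurrent.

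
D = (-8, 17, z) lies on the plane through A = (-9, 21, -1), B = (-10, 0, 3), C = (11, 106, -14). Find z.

A normal to the plane is n = AB × AC = (-67, 67, 335).
D lies in the plane iff n · AD = 0.
This gives (335)z + (0) = 0, so z = 0.

0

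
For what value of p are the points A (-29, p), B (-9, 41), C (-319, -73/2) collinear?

Collinearity: (A − B) must be parallel to (C − B) = (-310, -155/2).
Cross-multiplying the components: (p − 41)·(-310) = (-20)·(-155/2).
Solving gives p = 36.

36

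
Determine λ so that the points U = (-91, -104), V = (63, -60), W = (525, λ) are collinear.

72

The three points are collinear iff det[UV; UW] = 0.
This determinant is linear in λ: (154)λ + (-11088) = 0, so λ = 72.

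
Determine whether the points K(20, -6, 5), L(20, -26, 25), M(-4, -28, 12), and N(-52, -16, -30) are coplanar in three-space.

Yes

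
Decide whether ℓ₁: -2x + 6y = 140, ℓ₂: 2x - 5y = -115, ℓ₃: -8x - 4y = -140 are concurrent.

Intersecting ℓ₁ and ℓ₂: solving the 2×2 system gives (x, y) = (5, 25).
Substitute into ℓ₃: (-8)(5) + (-4)(25) = -140.
This equals -140, so (5, 25) lies on all three lines and they are concurrent.

Yes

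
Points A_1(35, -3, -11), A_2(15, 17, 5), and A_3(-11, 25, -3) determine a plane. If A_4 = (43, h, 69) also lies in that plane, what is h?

43

Coplanarity requires A_1A_2 · (A_1A_3 × A_1A_4) = 0.
A_1A_2 = (-20, 20, 16), A_1A_3 = (-46, 28, 8); the triple product is linear in h with coefficient -576 and constant term 24768.
Setting it to zero: h = 43.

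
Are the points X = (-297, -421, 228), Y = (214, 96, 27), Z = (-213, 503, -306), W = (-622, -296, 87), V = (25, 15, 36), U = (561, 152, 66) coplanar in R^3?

No

The plane through X, Y, Z has normal n = XY × XZ = (-90354, 255990, 428736) and equation n·P = 16815156.
Checking the remaining points: n·W = 17727180, n·V = 17015496, n·U = 16518462.
Since n·W = 17727180 ≠ 16815156, W is off the plane and the points are not all coplanar.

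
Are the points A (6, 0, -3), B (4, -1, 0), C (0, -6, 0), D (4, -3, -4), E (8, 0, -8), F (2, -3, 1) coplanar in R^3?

The plane through A, B, C has normal n = AB × AC = (15, -12, 6) and equation n·P = 72.
Checking the remaining points: n·D = 72, n·E = 72, n·F = 72.
All equal 72, so all 6 points lie in one plane.

Yes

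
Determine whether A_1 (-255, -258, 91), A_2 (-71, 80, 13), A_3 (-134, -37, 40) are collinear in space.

A_1A_2 = (184, 338, -78), A_1A_3 = (121, 221, -51).
A_1A_2 × A_1A_3 = (0, -54, -234).
The cross product is nonzero, so the points do not lie on one line.

No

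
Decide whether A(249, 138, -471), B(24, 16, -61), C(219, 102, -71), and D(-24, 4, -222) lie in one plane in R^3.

A normal to the plane through A, B, C is n = AB × AC = (-34040, 77700, 4440).
The plane has equation n·P = 155400. For D: n·D = 142080.
142080 ≠ 155400, so D is off the plane.

No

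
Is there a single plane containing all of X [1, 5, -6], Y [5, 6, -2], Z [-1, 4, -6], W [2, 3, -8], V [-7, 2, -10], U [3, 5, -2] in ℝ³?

The plane through X, Y, Z has normal n = XY × XZ = (4, -8, -2) and equation n·P = -24.
Checking the remaining points: n·W = 0, n·V = -24, n·U = -24.
Since n·W = 0 ≠ -24, W is off the plane and the points are not all coplanar.

No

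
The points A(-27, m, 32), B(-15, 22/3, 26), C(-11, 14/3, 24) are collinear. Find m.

46/3

Collinearity requires AB × AC = 0; each component is linear in m.
The x-component gives (2)m + (-92/3) = 0, so m = 46/3.
The remaining components then also vanish.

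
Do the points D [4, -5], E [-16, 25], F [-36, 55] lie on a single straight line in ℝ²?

DE = (-20, 30), DF = (-40, 60).
Twice the signed area of △DEF is (-20)(60) − (30)(-40) = 0.
The triangle is degenerate (zero area), so the points are collinear.

Yes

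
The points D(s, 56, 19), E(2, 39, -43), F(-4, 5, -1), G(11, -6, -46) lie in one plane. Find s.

The points are coplanar iff DE · (DF × DG) = 0.
Expanding, this is linear in s: (-1992)s + (-37848) = 0.
So s = -19.

-19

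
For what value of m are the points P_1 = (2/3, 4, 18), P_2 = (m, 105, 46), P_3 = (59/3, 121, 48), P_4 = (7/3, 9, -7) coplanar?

Normal to plane P_1P_3P_4: n = (-3075, 525, -100); plane equation n·P = -1750.
Requiring n·P_2 = -1750: (-3075)m + (50525) = -1750.
So m = 17.

17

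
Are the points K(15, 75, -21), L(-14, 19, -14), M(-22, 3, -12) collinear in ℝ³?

No

KL = (-29, -56, 7), KM = (-37, -72, 9).
Comparing components 3 and 1: (7)(-37) − (-29)(9) = 2 ≠ 0, so KL and KM are not parallel and the points are not collinear.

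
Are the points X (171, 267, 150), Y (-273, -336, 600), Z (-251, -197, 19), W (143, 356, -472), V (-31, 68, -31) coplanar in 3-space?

Yes

The plane through X, Y, Z has normal n = XY × XZ = (287793, -248064, -48450) and equation n·P = -24287985.
Checking the remaining points: n·W = -24287985, n·V = -24287985.
All equal -24287985, so all 5 points lie in one plane.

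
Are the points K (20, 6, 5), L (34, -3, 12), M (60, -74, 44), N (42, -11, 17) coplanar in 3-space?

With K as base: KL = (14, -9, 7), KM = (40, -80, 39), KN = (22, -17, 12).
KM × KN = (-297, 378, 1080).
KL · (KM × KN) = 0.
The scalar triple product vanishes, so the four points are coplanar.

Yes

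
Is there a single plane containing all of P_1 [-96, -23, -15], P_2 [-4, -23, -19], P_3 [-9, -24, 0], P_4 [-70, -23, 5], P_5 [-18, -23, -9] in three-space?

The plane through P_1, P_2, P_3 has normal n = P_1P_2 × P_1P_3 = (-4, -1728, -92) and equation n·P = 41508.
Checking the remaining points: n·P_4 = 39564, n·P_5 = 40644.
Since n·P_4 = 39564 ≠ 41508, P_4 is off the plane and the points are not all coplanar.

No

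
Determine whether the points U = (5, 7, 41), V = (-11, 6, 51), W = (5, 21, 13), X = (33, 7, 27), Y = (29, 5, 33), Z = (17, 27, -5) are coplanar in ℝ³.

The plane through U, V, W has normal n = UV × UW = (-112, -448, -224) and equation n·P = -12880.
Checking the remaining points: n·X = -12880, n·Y = -12880, n·Z = -12880.
All equal -12880, so all 6 points lie in one plane.

Yes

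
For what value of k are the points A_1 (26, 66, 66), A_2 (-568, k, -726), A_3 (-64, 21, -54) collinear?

-231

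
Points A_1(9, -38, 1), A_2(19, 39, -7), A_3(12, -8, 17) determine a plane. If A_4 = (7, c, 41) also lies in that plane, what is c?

-39

The plane through A_1, A_2, A_3 has equation 1472x − 184y + 69z = 20309.
Substituting A_4: (-184)c + (13133) = 20309, so c = -39.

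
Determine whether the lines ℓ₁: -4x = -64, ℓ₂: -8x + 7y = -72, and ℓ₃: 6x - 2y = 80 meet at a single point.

Yes

Intersecting ℓ₁ and ℓ₂: solving the 2×2 system gives (x, y) = (16, 8).
Substitute into ℓ₃: (6)(16) + (-2)(8) = 80.
This equals 80, so (16, 8) lies on all three lines and they are concurrent.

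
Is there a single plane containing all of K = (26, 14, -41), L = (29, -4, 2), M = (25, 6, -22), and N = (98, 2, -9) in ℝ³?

Yes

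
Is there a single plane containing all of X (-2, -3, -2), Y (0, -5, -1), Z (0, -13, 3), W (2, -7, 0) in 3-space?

Yes

With X as base: XY = (2, -2, 1), XZ = (2, -10, 5), XW = (4, -4, 2).
XZ × XW = (0, 16, 32).
XY · (XZ × XW) = 0.
The scalar triple product vanishes, so the four points are coplanar.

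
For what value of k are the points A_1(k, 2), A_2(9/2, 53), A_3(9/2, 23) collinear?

9/2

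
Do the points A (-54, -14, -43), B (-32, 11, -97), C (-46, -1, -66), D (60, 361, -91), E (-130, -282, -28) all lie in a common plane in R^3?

The plane through A, B, C has normal n = AB × AC = (127, 74, 86) and equation n·P = -11592.
Checking the remaining points: n·D = 26508, n·E = -39786.
Since n·D = 26508 ≠ -11592, D is off the plane and the points are not all coplanar.

No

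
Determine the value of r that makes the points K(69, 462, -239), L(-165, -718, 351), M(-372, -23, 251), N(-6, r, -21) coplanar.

Normal to plane KLM: n = (-292050, -145530, -406890); plane equation n·P = 9860400.
Requiring n·N = 9860400: (-145530)r + (10296990) = 9860400.
So r = 3.

3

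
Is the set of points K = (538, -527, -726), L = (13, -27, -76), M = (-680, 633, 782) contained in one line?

Yes

KL = (-525, 500, 650), KM = (-1218, 1160, 1508).
Each component of KM is 58/25 times the corresponding component of KL, so KM = 58/25·KL and the points are collinear.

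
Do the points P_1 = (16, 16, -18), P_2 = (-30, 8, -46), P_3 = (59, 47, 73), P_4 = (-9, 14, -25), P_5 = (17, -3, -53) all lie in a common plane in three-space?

The plane through P_1, P_2, P_3 has normal n = P_1P_2 × P_1P_3 = (140, 2982, -1082) and equation n·P = 69428.
Checking the remaining points: n·P_4 = 67538, n·P_5 = 50780.
Since n·P_4 = 67538 ≠ 69428, P_4 is off the plane and the points are not all coplanar.

No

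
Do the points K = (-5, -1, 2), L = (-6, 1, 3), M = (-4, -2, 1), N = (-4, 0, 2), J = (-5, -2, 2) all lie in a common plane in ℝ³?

The plane through K, L, M has normal n = KL × KM = (-1, 0, -1) and equation n·P = 3.
Checking the remaining points: n·N = 2, n·J = 3.
Since n·N = 2 ≠ 3, N is off the plane and the points are not all coplanar.

No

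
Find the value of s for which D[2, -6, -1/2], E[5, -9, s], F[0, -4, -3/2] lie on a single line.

Collinearity requires DE × DF = 0; each component is linear in s.
The x-component gives (-2)s + (2) = 0, so s = 1.
The remaining components then also vanish.

1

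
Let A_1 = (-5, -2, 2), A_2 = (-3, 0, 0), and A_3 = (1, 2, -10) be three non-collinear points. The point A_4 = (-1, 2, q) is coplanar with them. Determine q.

-2

Coplanarity requires A_1A_2 · (A_1A_3 × A_1A_4) = 0.
A_1A_2 = (2, 2, -2), A_1A_3 = (6, 4, -12); the triple product is linear in q with coefficient -4 and constant term -8.
Setting it to zero: q = -2.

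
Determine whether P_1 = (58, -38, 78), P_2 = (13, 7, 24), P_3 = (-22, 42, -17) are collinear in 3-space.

No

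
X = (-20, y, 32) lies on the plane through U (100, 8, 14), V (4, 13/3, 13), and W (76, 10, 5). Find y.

-3

Coplanarity requires UV · (UW × UX) = 0.
UV = (-96, -11/3, -1), UW = (-24, 2, -9); the triple product is linear in y with coefficient -840 and constant term -2520.
Setting it to zero: y = -3.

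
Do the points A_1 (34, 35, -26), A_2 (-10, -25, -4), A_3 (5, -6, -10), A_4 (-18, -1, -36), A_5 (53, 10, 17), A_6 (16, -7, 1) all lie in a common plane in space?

Yes

The plane through A_1, A_2, A_3 has normal n = A_1A_2 × A_1A_3 = (-58, 66, 64) and equation n·P = -1326.
Checking the remaining points: n·A_4 = -1326, n·A_5 = -1326, n·A_6 = -1326.
All equal -1326, so all 6 points lie in one plane.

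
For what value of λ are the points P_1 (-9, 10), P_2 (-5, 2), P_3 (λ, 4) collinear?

The three points are collinear iff det[P_1P_2; P_1P_3] = 0.
This determinant is linear in λ: (8)λ + (48) = 0, so λ = -6.

-6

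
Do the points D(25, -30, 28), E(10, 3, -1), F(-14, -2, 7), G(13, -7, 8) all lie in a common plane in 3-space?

Yes

A normal to the plane through D, E, F is n = DE × DF = (119, 816, 867).
The plane has equation n·P = 2771. For G: n·G = 2771.
Equal, so G lies in the plane and all four are coplanar.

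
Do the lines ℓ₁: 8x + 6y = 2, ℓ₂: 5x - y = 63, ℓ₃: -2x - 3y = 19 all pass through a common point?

Yes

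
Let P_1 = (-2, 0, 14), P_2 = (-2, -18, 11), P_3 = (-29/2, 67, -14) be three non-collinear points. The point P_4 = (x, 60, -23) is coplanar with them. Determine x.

-17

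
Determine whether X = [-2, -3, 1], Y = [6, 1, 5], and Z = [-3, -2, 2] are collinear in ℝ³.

XY = (8, 4, 4), XZ = (-1, 1, 1).
Comparing components 3 and 1: (4)(-1) − (8)(1) = -12 ≠ 0, so XY and XZ are not parallel and the points are not collinear.

No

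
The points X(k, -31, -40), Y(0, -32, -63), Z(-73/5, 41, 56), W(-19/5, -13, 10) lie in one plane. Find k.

Coplanarity ⇔ det[XY; XZ; XW] = 0.
Expanding, this is linear in k: (-3068)k + (-3068/5) = 0.
So k = -1/5.

-1/5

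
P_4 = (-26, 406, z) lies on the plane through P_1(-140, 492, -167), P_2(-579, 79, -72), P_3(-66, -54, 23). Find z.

Coplanarity requires P_1P_2 · (P_1P_3 × P_1P_4) = 0.
P_1P_2 = (-439, -413, 95), P_1P_3 = (74, -546, 190); the triple product is linear in z with coefficient 270256 and constant term 34322512.
Setting it to zero: z = -127.

-127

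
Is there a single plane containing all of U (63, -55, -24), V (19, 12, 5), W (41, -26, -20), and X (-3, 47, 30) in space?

The four points are coplanar iff the 3×3 determinant with rows UV, UW, UX is zero.
Rows: (-44, 67, 29), (-22, 29, 4), (-66, 102, 54).
Expanding along the first row: (-44)(1158) − (67)(-924) + (29)(-330) = 1386.
Nonzero ⇒ not coplanar.

No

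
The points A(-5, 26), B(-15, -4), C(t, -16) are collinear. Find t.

Collinearity: (C − A) must be parallel to (B − A) = (-10, -30).
Cross-multiplying the components: (t − (-5))·(-30) = (-42)·(-10).
Solving gives t = -19.

-19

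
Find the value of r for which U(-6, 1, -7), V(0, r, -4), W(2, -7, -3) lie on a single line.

Direction UW = (8, -8, 4). From the x-coordinate of V, the parameter along the line is τ = (0 − (-6))/8 = 3/4.
Then r = 1 + 3/4·(-8) = -5.

-5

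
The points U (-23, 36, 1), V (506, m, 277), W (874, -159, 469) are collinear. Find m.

-79

Direction UW = (897, -195, 468). From the x-coordinate of V, the parameter along the line is τ = (506 − (-23))/897 = 23/39.
Then m = 36 + 23/39·(-195) = -79.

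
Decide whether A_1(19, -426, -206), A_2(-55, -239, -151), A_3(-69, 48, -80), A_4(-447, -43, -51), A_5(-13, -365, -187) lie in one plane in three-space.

Yes

The plane through A_1, A_2, A_3 has normal n = A_1A_2 × A_1A_3 = (-2508, 4484, -18620) and equation n·P = 1877884.
Checking the remaining points: n·A_4 = 1877884, n·A_5 = 1877884.
All equal 1877884, so all 5 points lie in one plane.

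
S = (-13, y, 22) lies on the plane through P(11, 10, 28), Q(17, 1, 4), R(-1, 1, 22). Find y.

The plane through P, Q, R has equation −162x + 324y − 162z = -3078.
Substituting S: (324)y + (-1458) = -3078, so y = -5.

-5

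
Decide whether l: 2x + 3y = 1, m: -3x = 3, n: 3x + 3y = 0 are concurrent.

Yes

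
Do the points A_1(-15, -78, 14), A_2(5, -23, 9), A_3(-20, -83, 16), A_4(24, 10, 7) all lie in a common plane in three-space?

With A_1 as base: A_1A_2 = (20, 55, -5), A_1A_3 = (-5, -5, 2), A_1A_4 = (39, 88, -7).
A_1A_3 × A_1A_4 = (-141, 43, -245).
A_1A_2 · (A_1A_3 × A_1A_4) = 770.
Since 770 ≠ 0, the four points are not coplanar.

No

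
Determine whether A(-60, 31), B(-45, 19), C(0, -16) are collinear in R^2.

No

AB = (15, -12), AC = (60, -47).
If collinear, AC would be a scalar multiple of AB. But (15)·(-47) ≠ (-12)·(60) (difference 15), so they are not parallel; the points are not collinear.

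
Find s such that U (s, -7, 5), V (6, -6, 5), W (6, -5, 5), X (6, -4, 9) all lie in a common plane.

Coplanarity ⇔ det[UV; UW; UX] = 0.
Expanding, this is linear in s: (-4)s + (24) = 0.
So s = 6.

6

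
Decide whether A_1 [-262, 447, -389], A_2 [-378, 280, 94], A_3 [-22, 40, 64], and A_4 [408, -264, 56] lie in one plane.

No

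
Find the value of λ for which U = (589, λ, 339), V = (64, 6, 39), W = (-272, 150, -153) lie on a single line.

Collinearity requires UV × UW = 0; each component is linear in λ.
The x-component gives (192)λ + (42048) = 0, so λ = -219.
The remaining components then also vanish.

-219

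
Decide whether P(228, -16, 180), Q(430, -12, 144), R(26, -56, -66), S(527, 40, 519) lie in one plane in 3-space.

With P as base: PQ = (202, 4, -36), PR = (-202, -40, -246), PS = (299, 56, 339).
PR × PS = (216, -5076, 648).
PQ · (PR × PS) = 0.
The scalar triple product vanishes, so the four points are coplanar.

Yes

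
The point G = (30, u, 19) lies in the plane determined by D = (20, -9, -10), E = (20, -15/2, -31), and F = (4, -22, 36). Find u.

-5

The plane through D, E, F has equation −204x + 336y + 24z = -7344.
Substituting G: (336)u + (-5664) = -7344, so u = -5.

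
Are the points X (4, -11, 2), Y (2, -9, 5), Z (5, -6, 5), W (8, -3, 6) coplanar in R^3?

No

A normal to the plane through X, Y, Z is n = XY × XZ = (-9, 9, -12).
The plane has equation n·P = -159. For W: n·W = -171.
-171 ≠ -159, so W is off the plane.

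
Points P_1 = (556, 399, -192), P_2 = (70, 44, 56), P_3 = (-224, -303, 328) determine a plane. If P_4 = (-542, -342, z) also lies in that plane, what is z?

312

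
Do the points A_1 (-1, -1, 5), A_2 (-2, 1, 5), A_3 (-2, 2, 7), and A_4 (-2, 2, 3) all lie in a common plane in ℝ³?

No

A normal to the plane through A_1, A_2, A_3 is n = A_1A_2 × A_1A_3 = (4, 2, -1).
The plane has equation n·P = -11. For A_4: n·A_4 = -7.
-7 ≠ -11, so A_4 is off the plane.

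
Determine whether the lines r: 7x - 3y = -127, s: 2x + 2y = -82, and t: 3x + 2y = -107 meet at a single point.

Yes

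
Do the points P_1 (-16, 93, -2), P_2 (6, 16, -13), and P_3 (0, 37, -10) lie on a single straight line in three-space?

Yes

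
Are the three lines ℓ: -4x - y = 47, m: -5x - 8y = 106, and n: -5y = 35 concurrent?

Intersecting ℓ and m: solving the 2×2 system gives (x, y) = (-10, -7).
Substitute into n: (0)(-10) + (-5)(-7) = 35.
This equals 35, so (-10, -7) lies on all three lines and they are concurrent.

Yes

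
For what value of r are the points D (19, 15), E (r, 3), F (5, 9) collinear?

-9

Collinearity: (E − D) must be parallel to (F − D) = (-14, -6).
Cross-multiplying the components: (r − 19)·(-6) = (-12)·(-14).
Solving gives r = -9.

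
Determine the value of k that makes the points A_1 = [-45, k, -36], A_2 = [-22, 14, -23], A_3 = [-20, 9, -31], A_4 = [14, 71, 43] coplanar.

-2

Coplanarity ⇔ det[A_1A_2; A_1A_3; A_1A_4] = 0.
Expanding, this is linear in k: (420)k + (840) = 0.
So k = -2.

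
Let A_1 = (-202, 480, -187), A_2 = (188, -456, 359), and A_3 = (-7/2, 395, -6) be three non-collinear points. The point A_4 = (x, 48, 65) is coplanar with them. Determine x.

-22

The plane through A_1, A_2, A_3 has equation −123006x + 37791y + 152646z = 14442090.
Substituting A_4: (-123006)x + (11735958) = 14442090, so x = -22.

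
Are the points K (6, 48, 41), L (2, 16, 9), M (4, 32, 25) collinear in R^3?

Yes

KL = (-4, -32, -32), KM = (-2, -16, -16).
Each component of KM is 1/2 times the corresponding component of KL, so KM = 1/2·KL and the points are collinear.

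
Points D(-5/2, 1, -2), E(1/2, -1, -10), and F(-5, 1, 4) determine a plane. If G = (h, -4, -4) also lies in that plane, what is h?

-5/2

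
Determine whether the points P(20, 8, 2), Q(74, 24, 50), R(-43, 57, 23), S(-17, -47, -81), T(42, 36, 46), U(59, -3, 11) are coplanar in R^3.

The plane through P, Q, R has normal n = PQ × PR = (-2016, -4158, 3654) and equation n·X = -66276.
Checking the remaining points: n·S = -66276, n·T = -66276, n·U = -66276.
All equal -66276, so all 6 points lie in one plane.

Yes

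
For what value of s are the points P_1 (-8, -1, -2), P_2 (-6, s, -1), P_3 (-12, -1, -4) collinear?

Direction P_1P_3 = (-4, 0, -2). From the x-coordinate of P_2, the parameter along the line is τ = (-6 − (-8))/(-4) = -1/2.
Then s = (-1) + (-1/2)·(0) = -1.

-1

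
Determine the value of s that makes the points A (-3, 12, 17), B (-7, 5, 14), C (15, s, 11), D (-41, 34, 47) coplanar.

Coplanarity ⇔ det[AB; AC; AD] = 0.
Expanding, this is linear in s: (-234)s + (3276) = 0.
So s = 14.

14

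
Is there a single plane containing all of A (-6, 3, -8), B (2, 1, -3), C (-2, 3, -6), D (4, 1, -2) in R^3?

A normal to the plane through A, B, C is n = AB × AC = (-4, 4, 8).
The plane has equation n·P = -28. For D: n·D = -28.
Equal, so D lies in the plane and all four are coplanar.

Yes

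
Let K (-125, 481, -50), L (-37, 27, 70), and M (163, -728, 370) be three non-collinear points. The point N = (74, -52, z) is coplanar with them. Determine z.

A normal to the plane is n = KL × KM = (-45600, -2400, 24360).
N lies in the plane iff n · KN = 0.
This gives (24360)z + (-6577200) = 0, so z = 270.

270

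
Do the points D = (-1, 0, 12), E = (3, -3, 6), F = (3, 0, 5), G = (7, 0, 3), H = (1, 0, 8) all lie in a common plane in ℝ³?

The plane through D, E, F has normal n = DE × DF = (21, 4, 12) and equation n·P = 123.
Checking the remaining points: n·G = 183, n·H = 117.
Since n·G = 183 ≠ 123, G is off the plane and the points are not all coplanar.

No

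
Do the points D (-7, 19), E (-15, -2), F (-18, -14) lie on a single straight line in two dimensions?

No

DE = (-8, -21), DF = (-11, -33).
If collinear, DF would be a scalar multiple of DE. But (-8)·(-33) ≠ (-21)·(-11) (difference 33), so they are not parallel; the points are not collinear.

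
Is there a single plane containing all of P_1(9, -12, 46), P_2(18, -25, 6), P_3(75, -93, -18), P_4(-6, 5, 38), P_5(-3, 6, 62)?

No

The plane through P_1, P_2, P_3 has normal n = P_1P_2 × P_1P_3 = (-2408, -2064, 129) and equation n·P = 9030.
Checking the remaining points: n·P_4 = 9030, n·P_5 = 2838.
Since n·P_5 = 2838 ≠ 9030, P_5 is off the plane and the points are not all coplanar.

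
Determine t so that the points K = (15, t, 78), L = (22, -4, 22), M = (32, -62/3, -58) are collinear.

Direction LM = (10, -50/3, -80). From the x-coordinate of K, the parameter along the line is τ = (15 − 22)/10 = -7/10.
Then t = (-4) + (-7/10)·(-50/3) = 23/3.

23/3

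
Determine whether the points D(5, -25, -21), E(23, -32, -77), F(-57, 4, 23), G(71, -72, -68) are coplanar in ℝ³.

No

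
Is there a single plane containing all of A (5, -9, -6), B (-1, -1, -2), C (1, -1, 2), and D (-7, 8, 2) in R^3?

The four points are coplanar iff the 3×3 determinant with rows AB, AC, AD is zero.
Rows: (-6, 8, 4), (-4, 8, 8), (-12, 17, 8).
Expanding along the first row: (-6)(-72) − (8)(64) + (4)(28) = 32.
Nonzero ⇒ not coplanar.

No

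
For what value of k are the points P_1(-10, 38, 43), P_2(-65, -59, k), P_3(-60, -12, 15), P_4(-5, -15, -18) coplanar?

-34

The points are coplanar iff P_1P_2 · (P_1P_3 × P_1P_4) = 0.
Expanding, this is linear in k: (2900)k + (98600) = 0.
So k = -34.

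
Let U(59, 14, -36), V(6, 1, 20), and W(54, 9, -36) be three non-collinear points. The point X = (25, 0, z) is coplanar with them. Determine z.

-8

Coplanarity requires UV · (UW × UX) = 0.
UV = (-53, -13, 56), UW = (-5, -5, 0); the triple product is linear in z with coefficient 200 and constant term 1600.
Setting it to zero: z = -8.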